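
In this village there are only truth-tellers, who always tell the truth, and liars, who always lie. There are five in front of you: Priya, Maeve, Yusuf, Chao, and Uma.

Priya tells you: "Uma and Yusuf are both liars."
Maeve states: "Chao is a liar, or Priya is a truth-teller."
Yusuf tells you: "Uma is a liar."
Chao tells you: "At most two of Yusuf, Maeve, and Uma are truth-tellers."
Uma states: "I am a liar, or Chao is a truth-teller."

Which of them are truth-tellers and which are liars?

Consider Priya. Suppose Priya is a truth-teller.
Then no assignment of the remaining roles makes every statement match its speaker's type — contradiction.
So Priya is a liar.
Consider Maeve. Suppose Maeve is a truth-teller.
Then no assignment of the remaining roles makes every statement match its speaker's type — contradiction.
So Maeve is a liar.
With that fixed, Chao's statement is true, so Chao is a truth-teller.
With that fixed, Uma's statement is true, so Uma is a truth-teller.
With that fixed, Yusuf's statement is false, so Yusuf is a liar.

Priya: liar, Maeve: liar, Yusuf: liar, Chao: truth-teller, Uma: truth-teller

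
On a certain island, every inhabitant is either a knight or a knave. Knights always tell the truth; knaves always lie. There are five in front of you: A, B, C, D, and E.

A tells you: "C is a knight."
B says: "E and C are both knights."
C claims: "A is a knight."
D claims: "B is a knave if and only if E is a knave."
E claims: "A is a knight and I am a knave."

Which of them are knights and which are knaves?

Consider A. Suppose A is a knight.
Then whichever role E has, E's statement has the wrong truth value — contradiction.
So A is a knave.
With that fixed, C's statement is false, so C is a knave.
With that fixed, E's statement is false, so E is a knave.
With that fixed, B's statement is false, so B is a knave.
With that fixed, D's statement is true, so D is a knight.

A: knave, B: knave, C: knave, D: knight, E: knave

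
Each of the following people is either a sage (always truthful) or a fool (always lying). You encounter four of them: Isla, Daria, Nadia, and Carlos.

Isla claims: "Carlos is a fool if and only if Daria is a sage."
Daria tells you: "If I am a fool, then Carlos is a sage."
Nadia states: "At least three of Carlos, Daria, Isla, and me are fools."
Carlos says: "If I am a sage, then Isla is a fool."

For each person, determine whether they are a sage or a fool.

Isla: fool, Daria: sage, Nadia: fool, Carlos: sage

Consider Isla. Suppose Isla is a sage.
Then whichever role Carlos has, Carlos's statement has the wrong truth value — contradiction.
So Isla is a fool.
With that fixed, Carlos's statement is true, so Carlos is a sage.
With that fixed, Daria's statement is true, so Daria is a sage.
With that fixed, Nadia's statement is false, so Nadia is a fool.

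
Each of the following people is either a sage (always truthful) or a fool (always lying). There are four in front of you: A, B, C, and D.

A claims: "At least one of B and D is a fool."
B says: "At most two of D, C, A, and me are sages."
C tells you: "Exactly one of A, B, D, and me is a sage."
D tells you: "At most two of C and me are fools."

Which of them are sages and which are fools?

Regardless of anyone's role, D's statement is true, so D is a sage.
Consider A. Suppose A is a sage.
Then no assignment of the remaining roles makes every statement match its speaker's type — contradiction.
So A is a fool.
Consider B. Suppose B is a fool.
Then A's statement comes out true, contradicting A being a fool.
So B is a sage.
With that fixed, C's statement is false, so C is a fool.

A: fool, B: sage, C: fool, D: sage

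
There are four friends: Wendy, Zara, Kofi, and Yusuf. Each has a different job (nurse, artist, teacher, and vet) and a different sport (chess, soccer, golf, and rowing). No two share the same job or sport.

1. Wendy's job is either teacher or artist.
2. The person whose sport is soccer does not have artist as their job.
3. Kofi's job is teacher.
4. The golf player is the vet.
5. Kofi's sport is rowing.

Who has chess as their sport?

With clues 1–5, Kofi, Yusuf, and Zara are impossible for the one with sport chess.
That leaves Wendy.

Wendy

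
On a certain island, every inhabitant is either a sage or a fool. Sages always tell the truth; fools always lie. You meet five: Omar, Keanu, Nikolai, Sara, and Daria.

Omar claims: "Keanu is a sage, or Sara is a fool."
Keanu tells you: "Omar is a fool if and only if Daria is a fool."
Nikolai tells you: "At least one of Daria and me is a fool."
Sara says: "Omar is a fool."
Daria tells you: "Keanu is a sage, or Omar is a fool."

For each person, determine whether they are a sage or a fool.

Omar: sage, Keanu: fool, Nikolai: sage, Sara: fool, Daria: fool

Consider Omar. Suppose Omar is a fool.
Then no assignment of the remaining roles makes every statement match its speaker's type — contradiction.
So Omar is a sage.
With that fixed, Sara's statement is false, so Sara is a fool.
Consider Keanu. Suppose Keanu is a sage.
Then no assignment of the remaining roles makes every statement match its speaker's type — contradiction.
So Keanu is a fool.
With that fixed, Daria's statement is false, so Daria is a fool.
With that fixed, Nikolai's statement is true, so Nikolai is a sage.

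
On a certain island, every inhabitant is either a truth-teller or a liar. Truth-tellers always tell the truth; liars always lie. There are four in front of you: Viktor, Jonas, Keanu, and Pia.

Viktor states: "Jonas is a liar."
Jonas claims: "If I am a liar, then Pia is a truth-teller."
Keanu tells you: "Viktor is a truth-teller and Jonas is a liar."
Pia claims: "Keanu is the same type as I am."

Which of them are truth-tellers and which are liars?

Viktor: truth-teller, Jonas: liar, Keanu: truth-teller, Pia: liar

Consider Viktor. Suppose Viktor is a liar.
Then no assignment of the remaining roles makes every statement match its speaker's type — contradiction.
So Viktor is a truth-teller.
Consider Jonas. Suppose Jonas is a truth-teller.
Then Viktor's statement comes out false, contradicting Viktor being a truth-teller.
So Jonas is a liar.
With that fixed, Keanu's statement is true, so Keanu is a truth-teller.
Consider Pia. Suppose Pia is a truth-teller.
Then Jonas's statement comes out true, contradicting Jonas being a liar.
So Pia is a liar.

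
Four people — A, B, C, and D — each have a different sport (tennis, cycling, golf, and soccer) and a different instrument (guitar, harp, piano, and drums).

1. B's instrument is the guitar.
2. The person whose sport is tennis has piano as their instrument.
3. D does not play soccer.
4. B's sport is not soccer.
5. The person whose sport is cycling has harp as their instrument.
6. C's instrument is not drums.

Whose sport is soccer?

A

With clues 1–3, D is impossible for the one with sport soccer.
With clues 1–4, B is impossible for the one with sport soccer.
With clues 1–6, C is impossible for the one with sport soccer.
That leaves A.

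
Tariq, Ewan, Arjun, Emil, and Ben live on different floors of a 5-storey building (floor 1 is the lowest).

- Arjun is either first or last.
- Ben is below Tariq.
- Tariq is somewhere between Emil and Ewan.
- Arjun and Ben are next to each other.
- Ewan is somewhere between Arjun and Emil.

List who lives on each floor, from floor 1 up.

From clue 1: Arjun is in {1,5}.
From clues 1–3: Tariq is in {3,4}.
From clues 1–4: Arjun → floor 1, Ben → floor 2, Tariq → floor 4.
From clues 1–5: Ewan → floor 3, Emil → floor 5.

Arjun, Ben, Ewan, Tariq, Emil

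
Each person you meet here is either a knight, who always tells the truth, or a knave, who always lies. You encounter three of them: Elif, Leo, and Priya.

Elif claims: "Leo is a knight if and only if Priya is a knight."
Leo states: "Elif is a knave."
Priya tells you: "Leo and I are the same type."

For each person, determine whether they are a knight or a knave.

Consider Elif. Suppose Elif is a knight.
Then no assignment of the remaining roles makes every statement match its speaker's type — contradiction.
So Elif is a knave.
With that fixed, Leo's statement is true, so Leo is a knight.
Consider Priya. Suppose Priya is a knight.
Then Elif's statement comes out true, contradicting Elif being a knave.
So Priya is a knave.

Elif: knave, Leo: knight, Priya: knave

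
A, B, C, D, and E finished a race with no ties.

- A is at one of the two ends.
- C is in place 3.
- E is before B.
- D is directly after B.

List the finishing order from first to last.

A, E, C, B, D

From clue 1: A is in {1,5}.
From clues 1–2: C → place 3.
From clues 1–3: A is in {1,5}.
From clues 1–4: A → place 1, E → place 2, B → place 4, D → place 5.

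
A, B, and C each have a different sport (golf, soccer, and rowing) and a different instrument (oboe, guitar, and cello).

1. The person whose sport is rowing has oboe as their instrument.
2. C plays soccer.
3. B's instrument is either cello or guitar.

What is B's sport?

golf

With clues 1–2, soccer is impossible for B's sport.
With clues 1–3, rowing is impossible for B's sport.
That leaves golf.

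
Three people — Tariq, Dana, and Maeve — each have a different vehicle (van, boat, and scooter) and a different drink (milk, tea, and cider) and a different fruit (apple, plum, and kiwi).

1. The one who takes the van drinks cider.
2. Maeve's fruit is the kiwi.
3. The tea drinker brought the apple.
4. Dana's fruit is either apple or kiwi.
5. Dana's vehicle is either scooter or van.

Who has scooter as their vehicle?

Dana

With clues 1–5, Maeve and Tariq are impossible for the one with vehicle scooter.
That leaves Dana.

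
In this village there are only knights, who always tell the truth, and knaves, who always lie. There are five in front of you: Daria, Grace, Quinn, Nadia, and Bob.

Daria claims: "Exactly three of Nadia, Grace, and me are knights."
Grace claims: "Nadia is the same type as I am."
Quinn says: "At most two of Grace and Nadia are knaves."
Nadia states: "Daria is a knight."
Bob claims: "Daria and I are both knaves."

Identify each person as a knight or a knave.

Daria: knight, Grace: knight, Quinn: knight, Nadia: knight, Bob: knave

Regardless of anyone's role, Quinn's statement is true, so Quinn is a knight.
Consider Daria. Suppose Daria is a knave.
Then whichever role Bob has, Bob's statement has the wrong truth value — contradiction.
So Daria is a knight.
With that fixed, Nadia's statement is true, so Nadia is a knight.
With that fixed, Bob's statement is false, so Bob is a knave.
Consider Grace. Suppose Grace is a knave.
Then Daria's statement comes out false, contradicting Daria being a knight.
So Grace is a knight.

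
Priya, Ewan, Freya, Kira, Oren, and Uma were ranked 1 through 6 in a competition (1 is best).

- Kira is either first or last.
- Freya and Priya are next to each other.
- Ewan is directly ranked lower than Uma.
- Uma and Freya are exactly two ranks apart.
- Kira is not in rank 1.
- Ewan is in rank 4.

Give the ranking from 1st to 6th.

Freya, Priya, Uma, Ewan, Oren, Kira

From clue 1: Kira is in {1,6}.
From clues 1–5: Kira → rank 6.
From clues 1–6: Freya → rank 1, Priya → rank 2, Uma → rank 3, Ewan → rank 4, Oren → rank 5.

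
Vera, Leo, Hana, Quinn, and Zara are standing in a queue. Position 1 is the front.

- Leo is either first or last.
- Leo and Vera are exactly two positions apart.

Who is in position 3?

Vera

With clue 1, Leo is ruled out for position 3.
With clues 1–2, Hana, Quinn, and Zara are ruled out for position 3.
So position 3 is Vera.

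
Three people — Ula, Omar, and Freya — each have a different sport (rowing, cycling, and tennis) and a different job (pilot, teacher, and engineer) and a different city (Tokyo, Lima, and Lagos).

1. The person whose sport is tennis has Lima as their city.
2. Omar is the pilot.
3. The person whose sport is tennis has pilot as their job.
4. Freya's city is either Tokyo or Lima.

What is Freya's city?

With clues 1–3, Lima is impossible for Freya's city.
With clues 1–4, Lagos is impossible for Freya's city.
That leaves Tokyo.

Tokyo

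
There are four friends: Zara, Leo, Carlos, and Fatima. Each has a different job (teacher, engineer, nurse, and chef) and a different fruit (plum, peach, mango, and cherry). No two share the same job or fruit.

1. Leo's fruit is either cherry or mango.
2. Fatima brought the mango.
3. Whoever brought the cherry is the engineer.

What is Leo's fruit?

cherry

Clue 1 rules out peach and plum for Leo's fruit.
With clues 1–2, mango is impossible for Leo's fruit.
That leaves cherry.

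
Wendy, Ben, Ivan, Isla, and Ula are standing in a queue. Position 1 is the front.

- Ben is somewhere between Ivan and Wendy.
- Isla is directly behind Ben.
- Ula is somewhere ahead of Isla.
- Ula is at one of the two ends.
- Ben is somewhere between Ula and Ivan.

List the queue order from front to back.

From clue 1: Ben is in {2,3,4}.
From clues 1–2: Ben is in {2,3}.
From clues 1–3: Ben → position 3, Isla → position 4.
From clues 1–4: Ula → position 1.
From clues 1–5: Wendy → position 2, Ivan → position 5.

Ula, Wendy, Ben, Isla, Ivan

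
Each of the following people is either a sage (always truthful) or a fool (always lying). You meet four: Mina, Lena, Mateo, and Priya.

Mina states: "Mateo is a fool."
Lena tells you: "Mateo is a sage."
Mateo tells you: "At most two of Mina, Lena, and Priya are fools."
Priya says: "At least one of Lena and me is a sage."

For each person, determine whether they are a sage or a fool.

Mina: fool, Lena: sage, Mateo: sage, Priya: sage

Consider Mina. Suppose Mina is a sage.
Then no assignment of the remaining roles makes every statement match its speaker's type — contradiction.
So Mina is a fool.
Consider Lena. Suppose Lena is a fool.
Then no assignment of the remaining roles makes every statement match its speaker's type — contradiction.
So Lena is a sage.
With that fixed, Mateo's statement is true, so Mateo is a sage.
With that fixed, Priya's statement is true, so Priya is a sage.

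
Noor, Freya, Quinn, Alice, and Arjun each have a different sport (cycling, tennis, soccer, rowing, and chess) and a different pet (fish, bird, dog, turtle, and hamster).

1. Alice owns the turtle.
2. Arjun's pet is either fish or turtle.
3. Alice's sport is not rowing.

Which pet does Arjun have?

fish

Clue 1 rules out turtle for Arjun's pet.
With clues 1–2, bird, dog, and hamster are impossible for Arjun's pet.
That leaves fish.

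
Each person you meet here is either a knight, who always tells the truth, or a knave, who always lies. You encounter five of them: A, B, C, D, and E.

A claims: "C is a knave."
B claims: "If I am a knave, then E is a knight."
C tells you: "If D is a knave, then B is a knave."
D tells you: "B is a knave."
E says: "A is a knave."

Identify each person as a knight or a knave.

A: knight, B: knight, C: knave, D: knave, E: knave

Consider A. Suppose A is a knave.
Then no assignment of the remaining roles makes every statement match its speaker's type — contradiction.
So A is a knight.
With that fixed, E's statement is false, so E is a knave.
Consider B. Suppose B is a knave.
Then no assignment of the remaining roles makes every statement match its speaker's type — contradiction.
So B is a knight.
With that fixed, D's statement is false, so D is a knave.
With that fixed, C's statement is false, so C is a knave.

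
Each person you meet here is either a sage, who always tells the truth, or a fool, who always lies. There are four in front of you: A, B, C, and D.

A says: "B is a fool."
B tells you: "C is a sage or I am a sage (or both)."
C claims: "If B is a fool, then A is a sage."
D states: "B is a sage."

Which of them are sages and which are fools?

Consider A. Suppose A is a sage.
Then no assignment of the remaining roles makes every statement match its speaker's type — contradiction.
So A is a fool.
Consider B. Suppose B is a fool.
Then A's statement comes out true, contradicting A being a fool.
So B is a sage.
With that fixed, C's statement is true, so C is a sage.
With that fixed, D's statement is true, so D is a sage.

A: fool, B: sage, C: sage, D: sage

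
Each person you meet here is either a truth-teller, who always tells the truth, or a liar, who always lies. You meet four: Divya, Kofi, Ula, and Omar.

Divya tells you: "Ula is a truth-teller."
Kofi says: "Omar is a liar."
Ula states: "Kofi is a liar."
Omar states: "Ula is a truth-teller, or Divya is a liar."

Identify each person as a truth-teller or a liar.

Consider Divya. Suppose Divya is a liar.
Then no assignment of the remaining roles makes every statement match its speaker's type — contradiction.
So Divya is a truth-teller.
Consider Kofi. Suppose Kofi is a truth-teller.
Then no assignment of the remaining roles makes every statement match its speaker's type — contradiction.
So Kofi is a liar.
With that fixed, Ula's statement is true, so Ula is a truth-teller.
With that fixed, Omar's statement is true, so Omar is a truth-teller.

Divya: truth-teller, Kofi: liar, Ula: truth-teller, Omar: truth-teller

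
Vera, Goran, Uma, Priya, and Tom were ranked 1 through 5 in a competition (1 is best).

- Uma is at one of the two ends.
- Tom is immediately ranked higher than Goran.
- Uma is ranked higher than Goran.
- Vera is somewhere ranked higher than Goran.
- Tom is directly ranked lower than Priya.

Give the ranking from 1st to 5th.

Uma, Vera, Priya, Tom, Goran

From clue 1: Uma is in {1,5}.
From clues 1–3: Uma → rank 1.
From clues 1–4: Vera is in {2,3}.
From clues 1–5: Vera → rank 2, Priya → rank 3, Tom → rank 4, Goran → rank 5.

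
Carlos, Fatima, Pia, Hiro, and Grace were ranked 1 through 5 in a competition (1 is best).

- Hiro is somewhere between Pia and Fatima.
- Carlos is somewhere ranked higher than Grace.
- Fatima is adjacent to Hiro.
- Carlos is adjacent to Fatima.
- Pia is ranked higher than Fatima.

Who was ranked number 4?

With clues 1–4, Fatima and Hiro are ruled out for rank 4.
With clues 1–5, Grace and Pia are ruled out for rank 4.
So rank 4 is Carlos.

Carlos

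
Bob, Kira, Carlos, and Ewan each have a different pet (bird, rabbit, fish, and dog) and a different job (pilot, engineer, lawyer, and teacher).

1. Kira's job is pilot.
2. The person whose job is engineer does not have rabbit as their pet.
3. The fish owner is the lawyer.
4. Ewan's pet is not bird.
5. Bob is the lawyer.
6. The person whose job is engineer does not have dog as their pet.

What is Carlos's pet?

With clues 1–5, fish is impossible for Carlos's pet.
With clues 1–6, dog and rabbit are impossible for Carlos's pet.
That leaves bird.

bird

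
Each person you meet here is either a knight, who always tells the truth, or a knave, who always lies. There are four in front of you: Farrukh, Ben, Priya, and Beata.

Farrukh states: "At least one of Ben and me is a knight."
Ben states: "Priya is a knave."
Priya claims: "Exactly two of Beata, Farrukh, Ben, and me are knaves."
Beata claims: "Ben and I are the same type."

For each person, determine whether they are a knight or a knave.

Farrukh: knight, Ben: knight, Priya: knave, Beata: knight

Consider Farrukh. Suppose Farrukh is a knave.
Then no assignment of the remaining roles makes every statement match its speaker's type — contradiction.
So Farrukh is a knight.
Consider Ben. Suppose Ben is a knave.
Then whichever role Beata has, Beata's statement has the wrong truth value — contradiction.
So Ben is a knight.
Consider Priya. Suppose Priya is a knight.
Then Ben's statement comes out false, contradicting Ben being a knight.
So Priya is a knave.
Consider Beata. Suppose Beata is a knave.
Then Priya's statement comes out true, contradicting Priya being a knave.
So Beata is a knight.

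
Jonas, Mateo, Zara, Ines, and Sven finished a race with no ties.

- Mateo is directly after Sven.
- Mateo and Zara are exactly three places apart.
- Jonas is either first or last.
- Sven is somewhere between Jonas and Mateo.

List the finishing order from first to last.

From clue 1: Mateo is in {2,3,4,5}.
From clues 1–2: Mateo is in {2,4,5}.
From clues 1–3: Jonas is in {1,5}.
From clues 1–4: Jonas → place 1, Zara → place 2, Ines → place 3, Sven → place 4, Mateo → place 5.

Jonas, Zara, Ines, Sven, Mateo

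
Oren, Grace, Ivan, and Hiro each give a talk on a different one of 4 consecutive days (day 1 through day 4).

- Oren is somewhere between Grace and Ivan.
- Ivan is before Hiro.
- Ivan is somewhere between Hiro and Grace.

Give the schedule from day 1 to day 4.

From clue 1: Oren is in {2,3}.
From clues 1–3: Grace → day 1, Oren → day 2, Ivan → day 3, Hiro → day 4.

Grace, Oren, Ivan, Hiro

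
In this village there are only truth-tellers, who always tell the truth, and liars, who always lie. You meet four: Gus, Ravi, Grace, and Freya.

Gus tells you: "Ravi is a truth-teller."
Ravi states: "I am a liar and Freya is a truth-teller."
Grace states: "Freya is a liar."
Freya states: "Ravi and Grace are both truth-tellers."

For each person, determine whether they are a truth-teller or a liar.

Consider Gus. Suppose Gus is a truth-teller.
Then no assignment of the remaining roles makes every statement match its speaker's type — contradiction.
So Gus is a liar.
Consider Ravi. Suppose Ravi is a truth-teller.
Then Gus's statement comes out true, contradicting Gus being a liar.
So Ravi is a liar.
With that fixed, Freya's statement is false, so Freya is a liar.
With that fixed, Grace's statement is true, so Grace is a truth-teller.

Gus: liar, Ravi: liar, Grace: truth-teller, Freya: liar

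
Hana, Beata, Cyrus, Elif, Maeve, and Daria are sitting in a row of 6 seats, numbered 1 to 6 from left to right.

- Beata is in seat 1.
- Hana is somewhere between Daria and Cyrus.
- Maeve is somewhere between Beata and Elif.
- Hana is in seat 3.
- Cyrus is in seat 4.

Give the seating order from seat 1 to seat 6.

From clue 1: Beata → seat 1.
From clues 1–2: Hana is in {3,4,5}.
From clues 1–4: Hana → seat 3.
From clues 1–5: Daria → seat 2, Cyrus → seat 4, Maeve → seat 5, Elif → seat 6.

Beata, Daria, Hana, Cyrus, Maeve, Elif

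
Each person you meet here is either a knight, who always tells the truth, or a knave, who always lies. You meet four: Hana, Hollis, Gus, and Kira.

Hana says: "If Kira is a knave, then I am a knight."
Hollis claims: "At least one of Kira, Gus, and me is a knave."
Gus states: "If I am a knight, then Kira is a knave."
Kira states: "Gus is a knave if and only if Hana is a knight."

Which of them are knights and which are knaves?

Consider Hana. Suppose Hana is a knave.
Then no assignment of the remaining roles makes every statement match its speaker's type — contradiction.
So Hana is a knight.
Consider Hollis. Suppose Hollis is a knave.
Then Hollis's own statement would have to be false, but it can't be — contradiction.
So Hollis is a knight.
Consider Gus. Suppose Gus is a knave.
Then Gus's own statement would have to be false, but it can't be — contradiction.
So Gus is a knight.
With that fixed, Kira's statement is false, so Kira is a knave.

Hana: knight, Hollis: knight, Gus: knight, Kira: knave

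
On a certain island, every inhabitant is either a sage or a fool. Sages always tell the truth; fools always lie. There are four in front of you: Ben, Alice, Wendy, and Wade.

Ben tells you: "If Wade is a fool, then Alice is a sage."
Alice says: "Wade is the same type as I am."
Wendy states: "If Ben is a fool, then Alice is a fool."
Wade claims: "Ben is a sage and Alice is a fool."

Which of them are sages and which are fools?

Ben: sage, Alice: fool, Wendy: sage, Wade: sage

Consider Ben. Suppose Ben is a fool.
Then no assignment of the remaining roles makes every statement match its speaker's type — contradiction.
So Ben is a sage.
With that fixed, Wendy's statement is true, so Wendy is a sage.
Consider Alice. Suppose Alice is a sage.
Then no assignment of the remaining roles makes every statement match its speaker's type — contradiction.
So Alice is a fool.
With that fixed, Wade's statement is true, so Wade is a sage.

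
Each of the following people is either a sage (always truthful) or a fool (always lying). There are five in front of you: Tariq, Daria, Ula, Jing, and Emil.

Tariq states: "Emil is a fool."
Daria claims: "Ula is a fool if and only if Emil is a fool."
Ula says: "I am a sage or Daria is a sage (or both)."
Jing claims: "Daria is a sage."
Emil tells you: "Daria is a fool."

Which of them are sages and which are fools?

Consider Tariq. Suppose Tariq is a sage.
Then no assignment of the remaining roles makes every statement match its speaker's type — contradiction.
So Tariq is a fool.
Consider Daria. Suppose Daria is a sage.
Then no assignment of the remaining roles makes every statement match its speaker's type — contradiction.
So Daria is a fool.
With that fixed, Jing's statement is false, so Jing is a fool.
With that fixed, Emil's statement is true, so Emil is a sage.
Consider Ula. Suppose Ula is a sage.
Then Daria's statement comes out true, contradicting Daria being a fool.
So Ula is a fool.

Tariq: fool, Daria: fool, Ula: fool, Jing: fool, Emil: sage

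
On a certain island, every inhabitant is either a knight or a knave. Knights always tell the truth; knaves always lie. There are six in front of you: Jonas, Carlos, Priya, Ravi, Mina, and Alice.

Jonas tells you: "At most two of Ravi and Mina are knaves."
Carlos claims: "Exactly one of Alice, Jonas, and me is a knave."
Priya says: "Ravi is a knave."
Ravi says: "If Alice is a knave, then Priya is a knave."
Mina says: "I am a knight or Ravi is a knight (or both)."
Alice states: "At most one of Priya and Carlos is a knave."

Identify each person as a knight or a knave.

Regardless of anyone's role, Jonas's statement is true, so Jonas is a knight.
Consider Carlos. Suppose Carlos is a knight.
Then no assignment of the remaining roles makes every statement match its speaker's type — contradiction.
So Carlos is a knave.
Consider Priya. Suppose Priya is a knight.
Then no assignment of the remaining roles makes every statement match its speaker's type — contradiction.
So Priya is a knave.
With that fixed, Ravi's statement is true, so Ravi is a knight.
With that fixed, Mina's statement is true, so Mina is a knight.
With that fixed, Alice's statement is false, so Alice is a knave.

Jonas: knight, Carlos: knave, Priya: knave, Ravi: knight, Mina: knight, Alice: knave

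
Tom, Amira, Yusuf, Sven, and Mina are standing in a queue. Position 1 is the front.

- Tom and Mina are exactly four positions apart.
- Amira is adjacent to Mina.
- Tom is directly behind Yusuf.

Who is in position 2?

With clue 1, Mina and Tom are ruled out for position 2.
With clues 1–3, Sven and Yusuf are ruled out for position 2.
So position 2 is Amira.

Amira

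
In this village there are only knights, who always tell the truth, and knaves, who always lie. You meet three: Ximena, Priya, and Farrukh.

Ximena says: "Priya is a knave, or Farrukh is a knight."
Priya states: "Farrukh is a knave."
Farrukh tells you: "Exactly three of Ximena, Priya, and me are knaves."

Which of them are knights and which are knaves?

Consider Ximena. Suppose Ximena is a knight.
Then no assignment of the remaining roles makes every statement match its speaker's type — contradiction.
So Ximena is a knave.
Consider Priya. Suppose Priya is a knave.
Then Ximena's statement comes out true, contradicting Ximena being a knave.
So Priya is a knight.
With that fixed, Farrukh's statement is false, so Farrukh is a knave.

Ximena: knave, Priya: knight, Farrukh: knave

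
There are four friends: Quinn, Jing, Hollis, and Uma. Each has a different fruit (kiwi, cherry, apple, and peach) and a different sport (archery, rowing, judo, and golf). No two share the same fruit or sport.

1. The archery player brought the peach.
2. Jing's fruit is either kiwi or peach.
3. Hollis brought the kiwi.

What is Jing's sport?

archery

With clues 1–3, golf, judo, and rowing are impossible for Jing's sport.
That leaves archery.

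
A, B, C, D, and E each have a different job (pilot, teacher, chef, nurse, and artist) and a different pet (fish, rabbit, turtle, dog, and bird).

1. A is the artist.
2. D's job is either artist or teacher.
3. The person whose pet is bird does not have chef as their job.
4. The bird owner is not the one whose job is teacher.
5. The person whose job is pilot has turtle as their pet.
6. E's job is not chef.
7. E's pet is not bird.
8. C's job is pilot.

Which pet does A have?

bird

With clues 1–5, turtle is impossible for A's pet.
With clues 1–8, dog, fish, and rabbit are impossible for A's pet.
That leaves bird.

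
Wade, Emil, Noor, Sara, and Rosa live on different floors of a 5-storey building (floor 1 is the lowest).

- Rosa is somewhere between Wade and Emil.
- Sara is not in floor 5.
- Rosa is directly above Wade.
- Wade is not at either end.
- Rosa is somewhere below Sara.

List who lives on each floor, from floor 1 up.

Noor, Wade, Rosa, Sara, Emil

From clue 1: Rosa is in {2,3,4}.
From clues 1–3: Wade is in {1,2,3}.
From clues 1–4: Wade is in {2,3}.
From clues 1–5: Noor → floor 1, Wade → floor 2, Rosa → floor 3, Sara → floor 4, Emil → floor 5.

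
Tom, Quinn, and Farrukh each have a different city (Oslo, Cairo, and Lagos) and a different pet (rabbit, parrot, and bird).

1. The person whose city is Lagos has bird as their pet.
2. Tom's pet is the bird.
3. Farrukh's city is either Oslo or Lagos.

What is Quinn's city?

Cairo

With clues 1–2, Lagos is impossible for Quinn's city.
With clues 1–3, Oslo is impossible for Quinn's city.
That leaves Cairo.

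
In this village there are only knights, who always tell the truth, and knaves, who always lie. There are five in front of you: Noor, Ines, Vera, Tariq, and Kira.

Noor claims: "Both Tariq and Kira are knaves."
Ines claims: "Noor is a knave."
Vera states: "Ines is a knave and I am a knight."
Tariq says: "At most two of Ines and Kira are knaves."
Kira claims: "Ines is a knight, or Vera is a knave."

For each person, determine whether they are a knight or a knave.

Regardless of anyone's role, Tariq's statement is true, so Tariq is a knight.
With that fixed, Noor's statement is false, so Noor is a knave.
With that fixed, Ines's statement is true, so Ines is a knight.
With that fixed, Vera's statement is false, so Vera is a knave.
With that fixed, Kira's statement is true, so Kira is a knight.

Noor: knave, Ines: knight, Vera: knave, Tariq: knight, Kira: knight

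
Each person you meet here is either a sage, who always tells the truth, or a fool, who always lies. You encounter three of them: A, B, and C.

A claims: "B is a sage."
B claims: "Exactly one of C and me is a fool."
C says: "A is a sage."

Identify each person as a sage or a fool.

A: fool, B: fool, C: fool

Consider A. Suppose A is a sage.
Then no assignment of the remaining roles makes every statement match its speaker's type — contradiction.
So A is a fool.
With that fixed, C's statement is false, so C is a fool.
Consider B. Suppose B is a sage.
Then A's statement comes out true, contradicting A being a fool.
So B is a fool.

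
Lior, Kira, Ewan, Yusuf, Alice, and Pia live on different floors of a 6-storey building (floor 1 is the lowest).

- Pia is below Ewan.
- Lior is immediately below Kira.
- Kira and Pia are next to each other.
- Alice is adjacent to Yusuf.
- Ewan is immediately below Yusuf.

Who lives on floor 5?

Yusuf

With clues 1–3, Kira and Lior are ruled out for floor 5.
With clues 1–4, Ewan is ruled out for floor 5.
With clues 1–5, Alice and Pia are ruled out for floor 5.
So floor 5 is Yusuf.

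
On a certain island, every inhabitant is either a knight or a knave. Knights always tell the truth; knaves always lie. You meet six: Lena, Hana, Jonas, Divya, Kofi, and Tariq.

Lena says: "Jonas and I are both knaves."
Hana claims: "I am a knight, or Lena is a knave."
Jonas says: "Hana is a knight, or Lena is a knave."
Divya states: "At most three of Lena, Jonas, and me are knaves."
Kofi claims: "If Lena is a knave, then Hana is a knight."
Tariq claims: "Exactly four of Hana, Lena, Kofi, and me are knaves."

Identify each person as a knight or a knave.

Regardless of anyone's role, Divya's statement is true, so Divya is a knight.
Consider Lena. Suppose Lena is a knight.
Then Lena's own statement would have to be true, but it can't be — contradiction.
So Lena is a knave.
With that fixed, Hana's statement is true, so Hana is a knight.
With that fixed, Jonas's statement is true, so Jonas is a knight.
With that fixed, Kofi's statement is true, so Kofi is a knight.
With that fixed, Tariq's statement is false, so Tariq is a knave.

Lena: knave, Hana: knight, Jonas: knight, Divya: knight, Kofi: knight, Tariq: knave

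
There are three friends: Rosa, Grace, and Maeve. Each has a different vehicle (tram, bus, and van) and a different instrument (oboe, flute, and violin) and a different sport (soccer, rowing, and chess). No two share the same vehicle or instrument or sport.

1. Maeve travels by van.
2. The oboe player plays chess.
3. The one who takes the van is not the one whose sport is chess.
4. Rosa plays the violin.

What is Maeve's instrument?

With clues 1–3, oboe is impossible for Maeve's instrument.
With clues 1–4, violin is impossible for Maeve's instrument.
That leaves flute.

flute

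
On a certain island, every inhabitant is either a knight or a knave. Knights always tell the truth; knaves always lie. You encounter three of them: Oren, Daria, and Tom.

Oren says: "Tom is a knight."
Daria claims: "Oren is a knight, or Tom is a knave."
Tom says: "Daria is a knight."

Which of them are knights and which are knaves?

Consider Oren. Suppose Oren is a knave.
Then no assignment of the remaining roles makes every statement match its speaker's type — contradiction.
So Oren is a knight.
With that fixed, Daria's statement is true, so Daria is a knight.
With that fixed, Tom's statement is true, so Tom is a knight.

Oren: knight, Daria: knight, Tom: knight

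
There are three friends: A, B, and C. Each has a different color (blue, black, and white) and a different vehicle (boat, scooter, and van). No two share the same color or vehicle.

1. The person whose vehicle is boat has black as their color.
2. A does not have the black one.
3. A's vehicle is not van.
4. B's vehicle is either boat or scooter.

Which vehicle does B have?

With clues 1–3, scooter is impossible for B's vehicle.
With clues 1–4, van is impossible for B's vehicle.
That leaves boat.

boat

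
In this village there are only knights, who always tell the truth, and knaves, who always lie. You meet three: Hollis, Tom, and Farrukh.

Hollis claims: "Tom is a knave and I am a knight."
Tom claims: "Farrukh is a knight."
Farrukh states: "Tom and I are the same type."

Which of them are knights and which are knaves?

Consider Hollis. Suppose Hollis is a knight.
Then no assignment of the remaining roles makes every statement match its speaker's type — contradiction.
So Hollis is a knave.
Consider Tom. Suppose Tom is a knave.
Then whichever role Farrukh has, Farrukh's statement has the wrong truth value — contradiction.
So Tom is a knight.
Consider Farrukh. Suppose Farrukh is a knave.
Then Tom's statement comes out false, contradicting Tom being a knight.
So Farrukh is a knight.

Hollis: knave, Tom: knight, Farrukh: knight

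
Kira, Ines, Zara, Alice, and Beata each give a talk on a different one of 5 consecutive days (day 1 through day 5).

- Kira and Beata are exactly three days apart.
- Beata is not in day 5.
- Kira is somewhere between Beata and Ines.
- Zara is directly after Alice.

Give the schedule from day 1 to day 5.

From clue 1: Kira is in {1,2,4,5}.
From clues 1–2: Kira is in {1,4,5}.
From clues 1–3: Beata → day 1, Kira → day 4, Ines → day 5.
From clues 1–4: Alice → day 2, Zara → day 3.

Beata, Alice, Zara, Kira, Ines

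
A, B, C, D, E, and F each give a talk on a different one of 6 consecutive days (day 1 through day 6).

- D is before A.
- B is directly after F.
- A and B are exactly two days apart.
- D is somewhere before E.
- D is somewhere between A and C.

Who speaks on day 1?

With clue 1, A is ruled out for day 1.
With clues 1–2, B is ruled out for day 1.
With clues 1–4, E is ruled out for day 1.
With clues 1–5, D and F are ruled out for day 1.
So day 1 is C.

C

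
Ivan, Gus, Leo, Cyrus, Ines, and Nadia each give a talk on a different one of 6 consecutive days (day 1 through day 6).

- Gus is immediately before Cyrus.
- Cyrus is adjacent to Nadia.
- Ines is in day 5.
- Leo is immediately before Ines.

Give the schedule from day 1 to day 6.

From clue 1: Gus is in {1,2,3,4,5}.
From clues 1–2: Gus is in {1,2,3,4}.
From clues 1–3: Ines → day 5.
From clues 1–4: Gus → day 1, Cyrus → day 2, Nadia → day 3, Leo → day 4, Ivan → day 6.

Gus, Cyrus, Nadia, Leo, Ines, Ivan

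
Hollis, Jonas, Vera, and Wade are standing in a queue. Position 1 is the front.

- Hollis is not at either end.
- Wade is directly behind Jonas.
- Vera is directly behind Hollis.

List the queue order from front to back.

Jonas, Wade, Hollis, Vera

From clue 1: Hollis is in {2,3}.
From clues 1–3: Jonas → position 1, Wade → position 2, Hollis → position 3, Vera → position 4.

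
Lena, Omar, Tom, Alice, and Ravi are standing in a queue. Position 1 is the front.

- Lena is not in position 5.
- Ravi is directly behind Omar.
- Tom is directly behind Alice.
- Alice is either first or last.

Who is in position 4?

With clues 1–3, Lena, Ravi, and Tom are ruled out for position 4.
With clues 1–4, Alice is ruled out for position 4.
So position 4 is Omar.

Omar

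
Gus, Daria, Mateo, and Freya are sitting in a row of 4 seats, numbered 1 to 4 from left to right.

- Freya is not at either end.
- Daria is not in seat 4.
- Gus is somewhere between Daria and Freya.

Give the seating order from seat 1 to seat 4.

From clue 1: Freya is in {2,3}.
From clues 1–3: Daria → seat 1, Gus → seat 2, Freya → seat 3, Mateo → seat 4.

Daria, Gus, Freya, Mateo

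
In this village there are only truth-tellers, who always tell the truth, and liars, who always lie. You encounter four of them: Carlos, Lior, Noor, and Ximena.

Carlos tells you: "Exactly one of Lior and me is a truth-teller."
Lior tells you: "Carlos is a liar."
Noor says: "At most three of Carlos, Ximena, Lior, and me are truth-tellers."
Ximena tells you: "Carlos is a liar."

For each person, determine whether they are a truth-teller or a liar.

Consider Carlos. Suppose Carlos is a liar.
Then no assignment of the remaining roles makes every statement match its speaker's type — contradiction.
So Carlos is a truth-teller.
With that fixed, Lior's statement is false, so Lior is a liar.
With that fixed, Noor's statement is true, so Noor is a truth-teller.
With that fixed, Ximena's statement is false, so Ximena is a liar.

Carlos: truth-teller, Lior: liar, Noor: truth-teller, Ximena: liar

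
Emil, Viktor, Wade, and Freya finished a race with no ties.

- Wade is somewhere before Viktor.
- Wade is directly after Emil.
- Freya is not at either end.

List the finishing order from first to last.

Emil, Wade, Freya, Viktor

From clue 1: Viktor is in {2,3,4}.
From clues 1–2: Emil is in {1,2}.
From clues 1–3: Emil → place 1, Wade → place 2, Freya → place 3, Viktor → place 4.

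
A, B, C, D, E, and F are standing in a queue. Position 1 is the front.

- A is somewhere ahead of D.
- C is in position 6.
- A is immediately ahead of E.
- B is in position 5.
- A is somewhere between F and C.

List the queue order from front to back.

From clue 1: A is in {1,2,3,4,5}.
From clues 1–2: C → position 6.
From clues 1–3: A is in {1,2,3}.
From clues 1–4: B → position 5.
From clues 1–5: F → position 1, A → position 2, E → position 3, D → position 4.

F, A, E, D, B, C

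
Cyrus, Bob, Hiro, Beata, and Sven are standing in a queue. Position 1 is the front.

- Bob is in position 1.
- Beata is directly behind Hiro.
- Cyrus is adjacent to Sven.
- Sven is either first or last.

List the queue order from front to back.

Bob, Hiro, Beata, Cyrus, Sven

From clue 1: Bob → position 1.
From clues 1–2: Hiro is in {2,3,4}.
From clues 1–3: Hiro is in {2,4}.
From clues 1–4: Hiro → position 2, Beata → position 3, Cyrus → position 4, Sven → position 5.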